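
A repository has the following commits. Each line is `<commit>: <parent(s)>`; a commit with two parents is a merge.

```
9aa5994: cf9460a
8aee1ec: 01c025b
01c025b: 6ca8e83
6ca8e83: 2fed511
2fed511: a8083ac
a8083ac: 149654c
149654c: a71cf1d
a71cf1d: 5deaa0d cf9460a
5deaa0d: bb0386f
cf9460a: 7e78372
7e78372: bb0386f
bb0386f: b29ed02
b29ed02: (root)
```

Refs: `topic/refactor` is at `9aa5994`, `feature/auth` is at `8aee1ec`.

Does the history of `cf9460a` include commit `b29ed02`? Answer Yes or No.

Yes

Ancestors of cf9460a (commits reachable by following parents): {7e78372, b29ed02, bb0386f, cf9460a}.
b29ed02 is in that set, so it is an ancestor of cf9460a.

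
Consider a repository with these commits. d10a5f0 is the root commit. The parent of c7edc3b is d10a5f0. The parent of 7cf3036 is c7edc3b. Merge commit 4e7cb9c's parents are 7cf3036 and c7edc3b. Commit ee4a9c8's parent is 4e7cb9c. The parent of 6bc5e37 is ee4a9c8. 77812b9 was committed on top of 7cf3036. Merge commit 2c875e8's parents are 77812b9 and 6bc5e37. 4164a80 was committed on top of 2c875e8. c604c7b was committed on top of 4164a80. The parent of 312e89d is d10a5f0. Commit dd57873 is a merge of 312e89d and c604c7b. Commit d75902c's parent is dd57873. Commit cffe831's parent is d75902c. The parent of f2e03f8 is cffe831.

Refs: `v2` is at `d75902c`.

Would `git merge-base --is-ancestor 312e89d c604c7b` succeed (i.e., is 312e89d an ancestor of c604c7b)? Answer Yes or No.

No

Ancestors of c604c7b: {2c875e8, 4164a80, 4e7cb9c, 6bc5e37, 77812b9, 7cf3036, c604c7b, c7edc3b, d10a5f0, ee4a9c8}.
312e89d is not in that set, so it is not an ancestor of c604c7b.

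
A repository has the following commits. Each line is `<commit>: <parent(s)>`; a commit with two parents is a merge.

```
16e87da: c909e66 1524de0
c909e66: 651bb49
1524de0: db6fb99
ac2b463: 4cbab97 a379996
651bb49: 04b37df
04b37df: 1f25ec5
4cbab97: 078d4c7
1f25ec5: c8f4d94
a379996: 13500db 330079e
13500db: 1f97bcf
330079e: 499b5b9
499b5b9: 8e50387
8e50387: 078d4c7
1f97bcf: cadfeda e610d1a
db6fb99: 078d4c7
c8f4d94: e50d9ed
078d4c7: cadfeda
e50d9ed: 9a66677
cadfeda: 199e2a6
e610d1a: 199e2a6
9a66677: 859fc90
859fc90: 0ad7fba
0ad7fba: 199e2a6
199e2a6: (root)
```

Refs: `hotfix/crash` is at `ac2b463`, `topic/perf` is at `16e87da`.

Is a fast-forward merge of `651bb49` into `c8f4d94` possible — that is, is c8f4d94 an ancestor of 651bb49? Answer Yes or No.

Yes

A fast-forward from c8f4d94 to 651bb49 is possible iff c8f4d94 is an ancestor of 651bb49.
Ancestors of 651bb49: {04b37df, 0ad7fba, 199e2a6, 1f25ec5, 651bb49, 859fc90, 9a66677, c8f4d94, e50d9ed}.
c8f4d94 is among them, so fast-forward is possible.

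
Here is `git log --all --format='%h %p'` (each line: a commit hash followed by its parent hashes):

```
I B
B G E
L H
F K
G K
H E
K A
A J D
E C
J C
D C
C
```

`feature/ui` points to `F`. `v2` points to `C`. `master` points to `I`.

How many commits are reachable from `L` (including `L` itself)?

Walking parent pointers from L: reachable set = {C, E, H, L}.
That is 4 commits.

4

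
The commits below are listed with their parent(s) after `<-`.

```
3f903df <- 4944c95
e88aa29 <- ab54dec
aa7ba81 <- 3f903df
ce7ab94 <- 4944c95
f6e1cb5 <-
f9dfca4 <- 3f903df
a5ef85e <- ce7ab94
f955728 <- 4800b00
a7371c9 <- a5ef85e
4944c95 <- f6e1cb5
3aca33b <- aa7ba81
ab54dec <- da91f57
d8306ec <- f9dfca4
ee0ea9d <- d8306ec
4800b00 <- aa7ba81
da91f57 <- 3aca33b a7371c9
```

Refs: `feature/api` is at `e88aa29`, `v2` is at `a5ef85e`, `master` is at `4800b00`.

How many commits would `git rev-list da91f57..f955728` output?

2

Reachable from f955728: {3f903df, 4800b00, 4944c95, aa7ba81, f6e1cb5, f955728}.
Reachable from da91f57: {3aca33b, 3f903df, 4944c95, a5ef85e, a7371c9, aa7ba81, ce7ab94, da91f57, f6e1cb5}.
In f955728's history but not da91f57's: {4800b00, f955728} — 2 commits.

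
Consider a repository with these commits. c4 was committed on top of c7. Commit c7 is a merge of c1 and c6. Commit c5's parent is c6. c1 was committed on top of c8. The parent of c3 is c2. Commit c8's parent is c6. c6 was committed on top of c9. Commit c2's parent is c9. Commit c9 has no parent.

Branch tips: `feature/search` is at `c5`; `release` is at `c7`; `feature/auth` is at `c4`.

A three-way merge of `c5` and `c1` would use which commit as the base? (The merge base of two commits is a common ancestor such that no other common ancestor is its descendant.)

c6

Ancestors of c5: {c5, c6, c9}.
Ancestors of c1: {c1, c6, c8, c9}.
Common ancestors: {c6, c9}.
Among these, c6 is not an ancestor of any other common ancestor — it is the merge base.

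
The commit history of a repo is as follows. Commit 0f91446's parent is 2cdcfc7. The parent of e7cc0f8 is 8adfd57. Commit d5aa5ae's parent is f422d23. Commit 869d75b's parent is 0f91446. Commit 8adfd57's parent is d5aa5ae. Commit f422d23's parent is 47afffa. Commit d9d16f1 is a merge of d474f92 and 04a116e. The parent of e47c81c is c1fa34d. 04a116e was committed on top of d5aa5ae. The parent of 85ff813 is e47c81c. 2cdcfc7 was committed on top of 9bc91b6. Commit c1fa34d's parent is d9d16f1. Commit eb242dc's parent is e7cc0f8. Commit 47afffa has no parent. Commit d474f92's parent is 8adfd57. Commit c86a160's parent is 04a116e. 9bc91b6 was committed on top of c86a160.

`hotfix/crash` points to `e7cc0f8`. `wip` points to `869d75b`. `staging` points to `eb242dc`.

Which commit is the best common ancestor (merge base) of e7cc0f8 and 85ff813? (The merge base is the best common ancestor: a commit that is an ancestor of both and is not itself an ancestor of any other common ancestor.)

8adfd57

Ancestors of e7cc0f8: {47afffa, 8adfd57, d5aa5ae, e7cc0f8, f422d23}.
Ancestors of 85ff813: {04a116e, 47afffa, 85ff813, 8adfd57, c1fa34d, d474f92, d5aa5ae, d9d16f1, e47c81c, f422d23}.
Common ancestors: {47afffa, 8adfd57, d5aa5ae, f422d23}.
Among these, 8adfd57 is not an ancestor of any other common ancestor — it is the merge base.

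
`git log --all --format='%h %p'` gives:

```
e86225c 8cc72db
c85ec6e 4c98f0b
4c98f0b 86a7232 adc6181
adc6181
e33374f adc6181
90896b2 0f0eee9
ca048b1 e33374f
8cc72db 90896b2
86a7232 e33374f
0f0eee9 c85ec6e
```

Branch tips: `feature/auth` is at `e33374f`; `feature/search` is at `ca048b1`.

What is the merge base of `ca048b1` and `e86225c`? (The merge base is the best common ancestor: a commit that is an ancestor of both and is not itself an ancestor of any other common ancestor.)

e33374f

Ancestors of ca048b1: {adc6181, ca048b1, e33374f}.
Ancestors of e86225c: {0f0eee9, 4c98f0b, 86a7232, 8cc72db, 90896b2, adc6181, c85ec6e, e33374f, e86225c}.
Common ancestors: {adc6181, e33374f}.
Among these, e33374f is not an ancestor of any other common ancestor — it is the merge base.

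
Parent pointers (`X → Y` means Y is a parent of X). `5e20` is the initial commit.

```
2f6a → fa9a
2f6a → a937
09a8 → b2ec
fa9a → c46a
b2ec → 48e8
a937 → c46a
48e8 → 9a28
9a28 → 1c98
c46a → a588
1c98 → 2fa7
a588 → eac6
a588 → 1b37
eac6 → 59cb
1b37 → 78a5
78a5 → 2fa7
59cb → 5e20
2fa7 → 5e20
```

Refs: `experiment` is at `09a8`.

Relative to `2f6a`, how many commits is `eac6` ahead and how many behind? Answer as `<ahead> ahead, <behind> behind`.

0 ahead, 8 behind

Reachable from eac6: {59cb, 5e20, eac6}.
Reachable from 2f6a: {1b37, 2f6a, 2fa7, 59cb, 5e20, 78a5, a588, a937, c46a, eac6, fa9a}.
Only in eac6's history (ahead): {} — 0.
Only in 2f6a's history (behind): {1b37, 2f6a, 2fa7, 78a5, a588, a937, c46a, fa9a} — 8.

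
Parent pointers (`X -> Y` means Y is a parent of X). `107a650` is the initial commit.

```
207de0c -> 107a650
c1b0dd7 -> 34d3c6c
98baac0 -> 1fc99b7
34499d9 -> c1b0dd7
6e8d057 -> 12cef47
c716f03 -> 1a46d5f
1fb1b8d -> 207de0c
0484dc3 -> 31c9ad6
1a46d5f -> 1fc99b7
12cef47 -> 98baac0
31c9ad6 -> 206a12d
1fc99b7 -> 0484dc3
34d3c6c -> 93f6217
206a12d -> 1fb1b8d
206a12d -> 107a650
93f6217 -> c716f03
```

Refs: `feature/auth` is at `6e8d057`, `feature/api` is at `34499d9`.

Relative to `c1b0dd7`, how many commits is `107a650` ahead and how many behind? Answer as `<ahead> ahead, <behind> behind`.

Reachable from 107a650: {107a650}.
Reachable from c1b0dd7: {0484dc3, 107a650, 1a46d5f, 1fb1b8d, 1fc99b7, 206a12d, 207de0c, 31c9ad6, 34d3c6c, 93f6217, c1b0dd7, c716f03}.
Only in 107a650's history (ahead): {} — 0.
Only in c1b0dd7's history (behind): {0484dc3, 1a46d5f, 1fb1b8d, 1fc99b7, 206a12d, 207de0c, 31c9ad6, 34d3c6c, 93f6217, c1b0dd7, c716f03} — 11.

0 ahead, 11 behind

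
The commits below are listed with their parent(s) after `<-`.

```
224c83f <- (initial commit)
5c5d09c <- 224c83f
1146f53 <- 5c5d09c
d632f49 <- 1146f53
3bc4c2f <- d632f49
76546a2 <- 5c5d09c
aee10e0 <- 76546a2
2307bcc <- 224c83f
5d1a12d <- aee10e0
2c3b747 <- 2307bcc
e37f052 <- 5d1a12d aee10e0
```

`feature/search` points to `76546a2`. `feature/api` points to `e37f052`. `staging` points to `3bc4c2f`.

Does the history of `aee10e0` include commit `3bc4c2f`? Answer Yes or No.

No

Ancestors of aee10e0: {224c83f, 5c5d09c, 76546a2, aee10e0}.
3bc4c2f is not in that set, so it is not an ancestor of aee10e0.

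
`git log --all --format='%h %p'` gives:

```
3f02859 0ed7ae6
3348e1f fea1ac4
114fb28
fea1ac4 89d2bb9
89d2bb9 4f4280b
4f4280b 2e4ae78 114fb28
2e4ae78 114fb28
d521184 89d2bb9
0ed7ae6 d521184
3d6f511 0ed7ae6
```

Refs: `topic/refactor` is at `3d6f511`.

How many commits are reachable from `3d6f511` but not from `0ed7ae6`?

Reachable from 3d6f511: {0ed7ae6, 114fb28, 2e4ae78, 3d6f511, 4f4280b, 89d2bb9, d521184}.
Reachable from 0ed7ae6: {0ed7ae6, 114fb28, 2e4ae78, 4f4280b, 89d2bb9, d521184}.
In 3d6f511's history but not 0ed7ae6's: {3d6f511} — 1 commit.

1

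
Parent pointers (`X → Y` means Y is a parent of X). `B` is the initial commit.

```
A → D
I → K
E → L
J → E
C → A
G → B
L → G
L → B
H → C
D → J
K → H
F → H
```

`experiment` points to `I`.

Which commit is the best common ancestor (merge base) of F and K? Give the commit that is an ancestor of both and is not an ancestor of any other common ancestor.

H

Ancestors of F: {A, B, C, D, E, F, G, H, J, L}.
Ancestors of K: {A, B, C, D, E, G, H, J, K, L}.
Common ancestors: {A, B, C, D, E, G, H, J, L}.
Among these, H is not an ancestor of any other common ancestor — it is the merge base.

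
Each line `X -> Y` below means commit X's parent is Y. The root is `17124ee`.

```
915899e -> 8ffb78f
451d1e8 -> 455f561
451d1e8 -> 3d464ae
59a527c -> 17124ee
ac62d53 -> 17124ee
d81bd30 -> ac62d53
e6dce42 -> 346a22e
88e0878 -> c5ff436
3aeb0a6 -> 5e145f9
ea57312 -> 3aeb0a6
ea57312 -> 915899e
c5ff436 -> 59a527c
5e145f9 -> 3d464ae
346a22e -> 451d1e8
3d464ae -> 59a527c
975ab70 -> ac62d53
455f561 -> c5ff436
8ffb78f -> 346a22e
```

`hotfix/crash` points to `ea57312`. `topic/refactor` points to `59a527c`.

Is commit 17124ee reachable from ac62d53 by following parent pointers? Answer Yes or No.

Ancestors of ac62d53 (commits reachable by following parents): {17124ee, ac62d53}.
17124ee is in that set, so it is an ancestor of ac62d53.

Yes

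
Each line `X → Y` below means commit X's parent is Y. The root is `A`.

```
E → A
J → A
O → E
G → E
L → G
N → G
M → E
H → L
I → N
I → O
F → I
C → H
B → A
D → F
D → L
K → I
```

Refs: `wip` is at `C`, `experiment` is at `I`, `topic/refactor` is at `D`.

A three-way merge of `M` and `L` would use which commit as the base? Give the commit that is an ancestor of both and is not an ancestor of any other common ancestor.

Ancestors of M: {A, E, M}.
Ancestors of L: {A, E, G, L}.
Common ancestors: {A, E}.
Among these, E is not an ancestor of any other common ancestor — it is the merge base.

E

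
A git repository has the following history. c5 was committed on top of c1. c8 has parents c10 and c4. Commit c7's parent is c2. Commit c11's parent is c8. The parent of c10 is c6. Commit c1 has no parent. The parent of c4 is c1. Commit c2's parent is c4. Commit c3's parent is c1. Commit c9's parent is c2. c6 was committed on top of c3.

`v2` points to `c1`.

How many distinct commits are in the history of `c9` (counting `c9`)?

4

Walking parent pointers from c9: reachable set = {c1, c2, c4, c9}.
That is 4 commits.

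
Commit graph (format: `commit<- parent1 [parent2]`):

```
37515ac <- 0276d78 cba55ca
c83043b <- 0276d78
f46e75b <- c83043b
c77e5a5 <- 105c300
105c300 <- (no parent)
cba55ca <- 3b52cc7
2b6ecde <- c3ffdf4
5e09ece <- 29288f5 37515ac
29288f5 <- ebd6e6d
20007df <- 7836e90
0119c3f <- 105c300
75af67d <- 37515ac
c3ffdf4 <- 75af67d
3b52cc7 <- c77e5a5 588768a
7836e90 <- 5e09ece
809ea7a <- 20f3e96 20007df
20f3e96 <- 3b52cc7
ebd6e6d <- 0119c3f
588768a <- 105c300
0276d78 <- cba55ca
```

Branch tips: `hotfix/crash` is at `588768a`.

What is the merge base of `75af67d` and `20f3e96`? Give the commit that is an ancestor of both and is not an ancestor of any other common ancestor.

3b52cc7

Ancestors of 75af67d: {0276d78, 105c300, 37515ac, 3b52cc7, 588768a, 75af67d, c77e5a5, cba55ca}.
Ancestors of 20f3e96: {105c300, 20f3e96, 3b52cc7, 588768a, c77e5a5}.
Common ancestors: {105c300, 3b52cc7, 588768a, c77e5a5}.
Among these, 3b52cc7 is not an ancestor of any other common ancestor — it is the merge base.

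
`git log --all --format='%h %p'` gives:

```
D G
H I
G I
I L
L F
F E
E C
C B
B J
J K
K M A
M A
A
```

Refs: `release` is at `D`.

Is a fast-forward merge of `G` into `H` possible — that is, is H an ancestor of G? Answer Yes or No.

No

A fast-forward from H to G is possible iff H is an ancestor of G.
Ancestors of G: {A, B, C, E, F, G, I, J, K, L, M}.
H is not among them, so fast-forward is not possible.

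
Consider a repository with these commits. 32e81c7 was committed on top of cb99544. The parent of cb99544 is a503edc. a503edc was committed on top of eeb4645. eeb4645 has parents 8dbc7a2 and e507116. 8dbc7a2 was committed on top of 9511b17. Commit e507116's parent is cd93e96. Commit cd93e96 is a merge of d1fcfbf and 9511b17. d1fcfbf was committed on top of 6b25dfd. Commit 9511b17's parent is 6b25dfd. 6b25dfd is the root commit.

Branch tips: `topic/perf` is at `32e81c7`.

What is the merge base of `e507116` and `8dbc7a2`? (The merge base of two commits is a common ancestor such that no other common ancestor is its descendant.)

9511b17

Ancestors of e507116: {6b25dfd, 9511b17, cd93e96, d1fcfbf, e507116}.
Ancestors of 8dbc7a2: {6b25dfd, 8dbc7a2, 9511b17}.
Common ancestors: {6b25dfd, 9511b17}.
Among these, 9511b17 is not an ancestor of any other common ancestor — it is the merge base.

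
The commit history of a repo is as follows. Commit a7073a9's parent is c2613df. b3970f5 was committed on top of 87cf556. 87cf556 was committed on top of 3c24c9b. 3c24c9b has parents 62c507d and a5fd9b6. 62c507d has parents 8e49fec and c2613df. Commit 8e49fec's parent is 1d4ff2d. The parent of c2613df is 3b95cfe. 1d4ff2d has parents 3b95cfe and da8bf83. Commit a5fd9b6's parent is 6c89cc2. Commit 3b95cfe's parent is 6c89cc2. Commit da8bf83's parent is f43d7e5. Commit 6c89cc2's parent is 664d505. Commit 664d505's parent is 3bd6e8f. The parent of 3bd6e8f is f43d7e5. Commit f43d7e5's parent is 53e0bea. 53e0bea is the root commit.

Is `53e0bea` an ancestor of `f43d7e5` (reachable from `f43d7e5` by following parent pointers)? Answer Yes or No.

Ancestors of f43d7e5 (commits reachable by following parents): {53e0bea, f43d7e5}.
53e0bea is in that set, so it is an ancestor of f43d7e5.

Yes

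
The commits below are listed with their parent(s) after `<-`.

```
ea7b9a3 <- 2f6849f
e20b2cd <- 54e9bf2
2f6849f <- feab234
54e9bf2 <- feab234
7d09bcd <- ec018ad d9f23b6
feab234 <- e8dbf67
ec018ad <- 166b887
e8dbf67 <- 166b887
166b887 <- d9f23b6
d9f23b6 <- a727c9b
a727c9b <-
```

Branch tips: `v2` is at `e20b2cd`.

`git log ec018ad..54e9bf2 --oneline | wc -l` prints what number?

3

Reachable from 54e9bf2: {166b887, 54e9bf2, a727c9b, d9f23b6, e8dbf67, feab234}.
Reachable from ec018ad: {166b887, a727c9b, d9f23b6, ec018ad}.
In 54e9bf2's history but not ec018ad's: {54e9bf2, e8dbf67, feab234} — 3 commits.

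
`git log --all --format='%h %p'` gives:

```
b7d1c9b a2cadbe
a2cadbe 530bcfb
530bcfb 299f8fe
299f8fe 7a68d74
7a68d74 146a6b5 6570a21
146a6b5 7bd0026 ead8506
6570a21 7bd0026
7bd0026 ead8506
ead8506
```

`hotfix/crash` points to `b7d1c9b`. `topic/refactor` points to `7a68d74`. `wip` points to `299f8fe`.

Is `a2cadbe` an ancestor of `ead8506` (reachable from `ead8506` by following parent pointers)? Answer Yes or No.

No

Ancestors of ead8506: {ead8506}.
a2cadbe is not in that set, so it is not an ancestor of ead8506.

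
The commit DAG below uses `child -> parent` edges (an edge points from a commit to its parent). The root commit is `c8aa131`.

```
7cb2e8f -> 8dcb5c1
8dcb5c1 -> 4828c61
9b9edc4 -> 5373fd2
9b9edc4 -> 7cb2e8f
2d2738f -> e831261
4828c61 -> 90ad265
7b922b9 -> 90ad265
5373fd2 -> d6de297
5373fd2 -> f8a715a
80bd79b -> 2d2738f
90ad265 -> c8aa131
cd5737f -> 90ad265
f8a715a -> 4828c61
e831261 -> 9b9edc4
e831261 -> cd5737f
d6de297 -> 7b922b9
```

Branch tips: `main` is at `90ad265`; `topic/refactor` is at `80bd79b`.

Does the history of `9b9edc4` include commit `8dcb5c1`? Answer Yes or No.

Yes

Ancestors of 9b9edc4 (commits reachable by following parents): {4828c61, 5373fd2, 7b922b9, 7cb2e8f, 8dcb5c1, 90ad265, 9b9edc4, c8aa131, d6de297, f8a715a}.
8dcb5c1 is in that set, so it is an ancestor of 9b9edc4.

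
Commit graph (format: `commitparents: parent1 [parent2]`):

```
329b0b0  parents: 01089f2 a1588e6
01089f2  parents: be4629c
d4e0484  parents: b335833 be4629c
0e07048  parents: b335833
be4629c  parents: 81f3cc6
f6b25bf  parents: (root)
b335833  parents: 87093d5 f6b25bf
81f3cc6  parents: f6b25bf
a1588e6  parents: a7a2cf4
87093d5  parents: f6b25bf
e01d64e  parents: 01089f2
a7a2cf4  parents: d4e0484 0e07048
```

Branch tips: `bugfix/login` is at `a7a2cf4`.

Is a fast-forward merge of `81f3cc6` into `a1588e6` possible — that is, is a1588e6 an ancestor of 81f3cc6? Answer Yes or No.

A fast-forward from a1588e6 to 81f3cc6 is possible iff a1588e6 is an ancestor of 81f3cc6.
Ancestors of 81f3cc6: {81f3cc6, f6b25bf}.
a1588e6 is not among them, so fast-forward is not possible.

No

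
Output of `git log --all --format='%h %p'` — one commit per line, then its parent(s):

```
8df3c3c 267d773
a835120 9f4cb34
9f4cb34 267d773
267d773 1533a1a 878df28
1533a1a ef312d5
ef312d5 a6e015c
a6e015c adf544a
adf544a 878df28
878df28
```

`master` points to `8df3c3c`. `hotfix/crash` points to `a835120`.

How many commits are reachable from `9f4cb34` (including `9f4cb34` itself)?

7

Walking parent pointers from 9f4cb34: reachable set = {1533a1a, 267d773, 878df28, 9f4cb34, a6e015c, adf544a, ef312d5}.
That is 7 commits.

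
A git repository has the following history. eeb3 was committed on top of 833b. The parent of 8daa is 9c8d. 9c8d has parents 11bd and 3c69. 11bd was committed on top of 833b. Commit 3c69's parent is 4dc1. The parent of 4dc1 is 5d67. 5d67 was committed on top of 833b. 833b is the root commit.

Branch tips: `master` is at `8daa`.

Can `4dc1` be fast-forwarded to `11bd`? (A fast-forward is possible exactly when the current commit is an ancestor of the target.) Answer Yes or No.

No

A fast-forward from 4dc1 to 11bd is possible iff 4dc1 is an ancestor of 11bd.
Ancestors of 11bd: {11bd, 833b}.
4dc1 is not among them, so fast-forward is not possible.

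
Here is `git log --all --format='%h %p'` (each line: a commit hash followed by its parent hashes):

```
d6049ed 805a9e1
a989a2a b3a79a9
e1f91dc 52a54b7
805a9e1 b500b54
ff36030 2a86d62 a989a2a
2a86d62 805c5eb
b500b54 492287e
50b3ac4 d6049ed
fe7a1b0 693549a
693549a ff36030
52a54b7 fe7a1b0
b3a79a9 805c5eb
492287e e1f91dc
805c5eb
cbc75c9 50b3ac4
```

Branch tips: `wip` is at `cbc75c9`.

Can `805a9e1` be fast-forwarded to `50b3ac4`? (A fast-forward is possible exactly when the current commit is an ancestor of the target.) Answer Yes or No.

Yes

A fast-forward from 805a9e1 to 50b3ac4 is possible iff 805a9e1 is an ancestor of 50b3ac4.
Ancestors of 50b3ac4: {2a86d62, 492287e, 50b3ac4, 52a54b7, 693549a, 805a9e1, 805c5eb, a989a2a, b3a79a9, b500b54, d6049ed, e1f91dc, fe7a1b0, ff36030}.
805a9e1 is among them, so fast-forward is possible.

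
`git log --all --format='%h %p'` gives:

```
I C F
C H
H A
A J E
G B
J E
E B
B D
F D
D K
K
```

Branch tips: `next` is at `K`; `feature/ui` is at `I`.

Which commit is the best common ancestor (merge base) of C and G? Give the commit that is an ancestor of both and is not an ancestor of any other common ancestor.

B

Ancestors of C: {A, B, C, D, E, H, J, K}.
Ancestors of G: {B, D, G, K}.
Common ancestors: {B, D, K}.
Among these, B is not an ancestor of any other common ancestor — it is the merge base.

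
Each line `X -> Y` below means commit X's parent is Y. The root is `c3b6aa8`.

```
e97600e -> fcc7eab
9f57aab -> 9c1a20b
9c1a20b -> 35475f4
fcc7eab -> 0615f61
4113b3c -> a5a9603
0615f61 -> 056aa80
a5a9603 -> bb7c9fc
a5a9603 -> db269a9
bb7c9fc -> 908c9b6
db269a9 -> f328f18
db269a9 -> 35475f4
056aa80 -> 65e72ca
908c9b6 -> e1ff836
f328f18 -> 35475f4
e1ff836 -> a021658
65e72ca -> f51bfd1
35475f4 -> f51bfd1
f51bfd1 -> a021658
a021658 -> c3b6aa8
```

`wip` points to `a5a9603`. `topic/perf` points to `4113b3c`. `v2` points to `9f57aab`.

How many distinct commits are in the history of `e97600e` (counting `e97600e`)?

8

Walking parent pointers from e97600e: reachable set = {056aa80, 0615f61, 65e72ca, a021658, c3b6aa8, e97600e, f51bfd1, fcc7eab}.
That is 8 commits.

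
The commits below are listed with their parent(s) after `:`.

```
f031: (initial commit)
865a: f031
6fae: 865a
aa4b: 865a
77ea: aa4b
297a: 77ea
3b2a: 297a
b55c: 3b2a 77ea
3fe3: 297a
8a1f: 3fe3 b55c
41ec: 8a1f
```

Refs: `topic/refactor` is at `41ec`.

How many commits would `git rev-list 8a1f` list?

Walking parent pointers from 8a1f: reachable set = {297a, 3b2a, 3fe3, 77ea, 865a, 8a1f, aa4b, b55c, f031}.
That is 9 commits.

9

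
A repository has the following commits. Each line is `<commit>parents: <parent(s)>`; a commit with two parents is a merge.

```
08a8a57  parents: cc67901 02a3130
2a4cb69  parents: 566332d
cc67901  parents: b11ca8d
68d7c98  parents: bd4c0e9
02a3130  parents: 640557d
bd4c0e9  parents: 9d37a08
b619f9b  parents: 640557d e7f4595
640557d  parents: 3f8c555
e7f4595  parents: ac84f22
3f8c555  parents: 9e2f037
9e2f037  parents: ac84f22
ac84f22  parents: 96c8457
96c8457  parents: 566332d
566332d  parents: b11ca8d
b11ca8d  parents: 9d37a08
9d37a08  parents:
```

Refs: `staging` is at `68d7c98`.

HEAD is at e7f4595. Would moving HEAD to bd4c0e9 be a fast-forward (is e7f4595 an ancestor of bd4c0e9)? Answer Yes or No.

A fast-forward from e7f4595 to bd4c0e9 is possible iff e7f4595 is an ancestor of bd4c0e9.
Ancestors of bd4c0e9: {9d37a08, bd4c0e9}.
e7f4595 is not among them, so fast-forward is not possible.

No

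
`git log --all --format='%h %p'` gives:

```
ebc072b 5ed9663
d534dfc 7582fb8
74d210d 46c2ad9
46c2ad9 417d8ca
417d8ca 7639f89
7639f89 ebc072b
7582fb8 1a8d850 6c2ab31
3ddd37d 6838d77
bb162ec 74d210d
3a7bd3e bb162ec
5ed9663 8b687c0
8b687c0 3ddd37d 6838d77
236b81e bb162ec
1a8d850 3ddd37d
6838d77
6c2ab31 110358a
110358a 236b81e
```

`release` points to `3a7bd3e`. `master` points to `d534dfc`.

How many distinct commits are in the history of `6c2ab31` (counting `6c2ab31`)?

13

Walking parent pointers from 6c2ab31: reachable set = {110358a, 236b81e, 3ddd37d, 417d8ca, 46c2ad9, 5ed9663, 6838d77, 6c2ab31, 74d210d, 7639f89, 8b687c0, bb162ec, ebc072b}.
That is 13 commits.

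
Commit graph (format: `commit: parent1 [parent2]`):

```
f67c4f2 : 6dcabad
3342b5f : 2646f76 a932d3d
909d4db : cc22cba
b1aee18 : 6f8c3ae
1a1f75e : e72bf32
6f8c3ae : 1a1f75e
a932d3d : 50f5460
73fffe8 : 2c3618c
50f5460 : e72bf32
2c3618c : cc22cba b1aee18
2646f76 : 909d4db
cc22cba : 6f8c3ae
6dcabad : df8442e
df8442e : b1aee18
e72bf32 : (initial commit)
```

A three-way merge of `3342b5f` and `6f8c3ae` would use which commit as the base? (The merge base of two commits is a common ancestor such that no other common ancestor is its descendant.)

6f8c3ae

Ancestors of 3342b5f: {1a1f75e, 2646f76, 3342b5f, 50f5460, 6f8c3ae, 909d4db, a932d3d, cc22cba, e72bf32}.
Ancestors of 6f8c3ae: {1a1f75e, 6f8c3ae, e72bf32}.
Common ancestors: {1a1f75e, 6f8c3ae, e72bf32}.
Among these, 6f8c3ae is not an ancestor of any other common ancestor — it is the merge base.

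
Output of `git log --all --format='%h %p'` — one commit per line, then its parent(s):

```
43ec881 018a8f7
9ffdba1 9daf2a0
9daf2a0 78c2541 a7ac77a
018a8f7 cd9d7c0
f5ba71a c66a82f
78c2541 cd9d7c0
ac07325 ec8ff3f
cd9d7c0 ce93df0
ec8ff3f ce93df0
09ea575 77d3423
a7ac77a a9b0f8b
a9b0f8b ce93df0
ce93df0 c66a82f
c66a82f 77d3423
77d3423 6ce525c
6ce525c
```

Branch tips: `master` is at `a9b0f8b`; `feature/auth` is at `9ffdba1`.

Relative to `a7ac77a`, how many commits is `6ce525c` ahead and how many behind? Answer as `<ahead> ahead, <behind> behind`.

0 ahead, 5 behind

Reachable from 6ce525c: {6ce525c}.
Reachable from a7ac77a: {6ce525c, 77d3423, a7ac77a, a9b0f8b, c66a82f, ce93df0}.
Only in 6ce525c's history (ahead): {} — 0.
Only in a7ac77a's history (behind): {77d3423, a7ac77a, a9b0f8b, c66a82f, ce93df0} — 5.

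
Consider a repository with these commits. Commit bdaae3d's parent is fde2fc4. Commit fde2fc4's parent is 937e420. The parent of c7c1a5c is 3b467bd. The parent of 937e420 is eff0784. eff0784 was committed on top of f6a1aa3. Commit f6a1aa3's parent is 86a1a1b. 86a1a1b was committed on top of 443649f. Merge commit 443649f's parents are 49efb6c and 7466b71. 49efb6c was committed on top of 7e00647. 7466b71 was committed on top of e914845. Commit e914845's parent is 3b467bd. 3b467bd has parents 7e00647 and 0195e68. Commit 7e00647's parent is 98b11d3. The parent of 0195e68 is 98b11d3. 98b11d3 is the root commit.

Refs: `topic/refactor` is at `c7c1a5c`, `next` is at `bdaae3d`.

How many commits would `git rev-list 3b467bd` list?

4

Walking parent pointers from 3b467bd: reachable set = {0195e68, 3b467bd, 7e00647, 98b11d3}.
That is 4 commits.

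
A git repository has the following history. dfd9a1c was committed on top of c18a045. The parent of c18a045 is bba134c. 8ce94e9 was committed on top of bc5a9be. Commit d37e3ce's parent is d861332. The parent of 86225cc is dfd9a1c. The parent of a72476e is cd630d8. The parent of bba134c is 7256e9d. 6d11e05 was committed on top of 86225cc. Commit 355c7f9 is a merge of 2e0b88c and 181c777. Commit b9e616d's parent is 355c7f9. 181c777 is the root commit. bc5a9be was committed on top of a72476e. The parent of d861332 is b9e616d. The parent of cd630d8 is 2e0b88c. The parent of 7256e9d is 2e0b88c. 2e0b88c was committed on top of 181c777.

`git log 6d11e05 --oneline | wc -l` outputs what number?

8

Walking parent pointers from 6d11e05: reachable set = {181c777, 2e0b88c, 6d11e05, 7256e9d, 86225cc, bba134c, c18a045, dfd9a1c}.
That is 8 commits.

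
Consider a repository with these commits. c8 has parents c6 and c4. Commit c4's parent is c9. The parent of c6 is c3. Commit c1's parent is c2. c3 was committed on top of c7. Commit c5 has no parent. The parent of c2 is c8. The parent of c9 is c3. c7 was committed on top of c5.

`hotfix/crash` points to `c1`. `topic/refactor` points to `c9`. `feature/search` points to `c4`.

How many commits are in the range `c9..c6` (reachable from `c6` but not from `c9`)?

1

Reachable from c6: {c3, c5, c6, c7}.
Reachable from c9: {c3, c5, c7, c9}.
In c6's history but not c9's: {c6} — 1 commit.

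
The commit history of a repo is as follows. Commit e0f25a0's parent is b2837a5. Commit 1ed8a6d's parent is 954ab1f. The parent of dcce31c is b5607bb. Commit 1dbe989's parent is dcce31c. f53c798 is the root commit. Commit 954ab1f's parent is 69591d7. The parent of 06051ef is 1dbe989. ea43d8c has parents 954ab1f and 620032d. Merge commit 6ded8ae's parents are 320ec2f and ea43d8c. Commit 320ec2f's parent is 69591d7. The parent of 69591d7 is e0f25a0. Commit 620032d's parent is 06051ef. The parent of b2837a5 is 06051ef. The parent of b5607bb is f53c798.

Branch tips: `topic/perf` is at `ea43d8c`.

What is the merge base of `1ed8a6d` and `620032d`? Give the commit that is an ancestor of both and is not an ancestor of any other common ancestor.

Ancestors of 1ed8a6d: {06051ef, 1dbe989, 1ed8a6d, 69591d7, 954ab1f, b2837a5, b5607bb, dcce31c, e0f25a0, f53c798}.
Ancestors of 620032d: {06051ef, 1dbe989, 620032d, b5607bb, dcce31c, f53c798}.
Common ancestors: {06051ef, 1dbe989, b5607bb, dcce31c, f53c798}.
Among these, 06051ef is not an ancestor of any other common ancestor — it is the merge base.

06051ef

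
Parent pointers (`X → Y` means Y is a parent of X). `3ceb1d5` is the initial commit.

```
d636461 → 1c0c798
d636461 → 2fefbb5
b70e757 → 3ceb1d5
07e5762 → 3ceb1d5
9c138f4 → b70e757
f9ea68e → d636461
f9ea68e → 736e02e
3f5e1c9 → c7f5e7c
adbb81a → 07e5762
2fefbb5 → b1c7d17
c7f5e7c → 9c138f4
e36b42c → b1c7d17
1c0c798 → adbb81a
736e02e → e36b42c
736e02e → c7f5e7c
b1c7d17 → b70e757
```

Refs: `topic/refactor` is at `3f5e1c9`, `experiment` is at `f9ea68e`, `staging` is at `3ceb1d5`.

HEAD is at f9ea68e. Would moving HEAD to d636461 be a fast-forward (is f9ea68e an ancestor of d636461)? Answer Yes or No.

A fast-forward from f9ea68e to d636461 is possible iff f9ea68e is an ancestor of d636461.
Ancestors of d636461: {07e5762, 1c0c798, 2fefbb5, 3ceb1d5, adbb81a, b1c7d17, b70e757, d636461}.
f9ea68e is not among them, so fast-forward is not possible.

No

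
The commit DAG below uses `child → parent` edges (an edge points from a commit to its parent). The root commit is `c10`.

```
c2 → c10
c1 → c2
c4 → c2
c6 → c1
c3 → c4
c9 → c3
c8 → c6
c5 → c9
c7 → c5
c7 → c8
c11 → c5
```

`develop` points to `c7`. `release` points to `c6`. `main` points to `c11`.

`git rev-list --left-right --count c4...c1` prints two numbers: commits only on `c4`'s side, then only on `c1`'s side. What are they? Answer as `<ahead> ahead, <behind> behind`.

Reachable from c4: {c10, c2, c4}.
Reachable from c1: {c1, c10, c2}.
Only in c4's history (ahead): {c4} — 1.
Only in c1's history (behind): {c1} — 1.

1 ahead, 1 behind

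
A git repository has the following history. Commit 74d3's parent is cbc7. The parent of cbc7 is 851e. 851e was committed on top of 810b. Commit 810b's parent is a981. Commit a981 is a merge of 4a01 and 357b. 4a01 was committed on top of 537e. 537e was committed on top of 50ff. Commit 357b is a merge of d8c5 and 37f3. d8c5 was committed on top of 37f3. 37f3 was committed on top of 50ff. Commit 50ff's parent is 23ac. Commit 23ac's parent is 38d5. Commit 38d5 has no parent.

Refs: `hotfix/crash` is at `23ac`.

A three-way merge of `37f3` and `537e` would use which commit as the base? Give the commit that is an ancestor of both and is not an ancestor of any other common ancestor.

50ff

Ancestors of 37f3: {23ac, 37f3, 38d5, 50ff}.
Ancestors of 537e: {23ac, 38d5, 50ff, 537e}.
Common ancestors: {23ac, 38d5, 50ff}.
Among these, 50ff is not an ancestor of any other common ancestor — it is the merge base.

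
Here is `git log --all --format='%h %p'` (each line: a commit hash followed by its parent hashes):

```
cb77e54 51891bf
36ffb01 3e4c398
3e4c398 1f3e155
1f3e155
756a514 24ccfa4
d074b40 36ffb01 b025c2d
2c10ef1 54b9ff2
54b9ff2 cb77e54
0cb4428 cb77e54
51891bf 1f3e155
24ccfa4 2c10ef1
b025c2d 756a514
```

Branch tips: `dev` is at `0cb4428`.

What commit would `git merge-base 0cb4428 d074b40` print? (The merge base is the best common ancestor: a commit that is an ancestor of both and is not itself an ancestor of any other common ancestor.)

Ancestors of 0cb4428: {0cb4428, 1f3e155, 51891bf, cb77e54}.
Ancestors of d074b40: {1f3e155, 24ccfa4, 2c10ef1, 36ffb01, 3e4c398, 51891bf, 54b9ff2, 756a514, b025c2d, cb77e54, d074b40}.
Common ancestors: {1f3e155, 51891bf, cb77e54}.
Among these, cb77e54 is not an ancestor of any other common ancestor — it is the merge base.

cb77e54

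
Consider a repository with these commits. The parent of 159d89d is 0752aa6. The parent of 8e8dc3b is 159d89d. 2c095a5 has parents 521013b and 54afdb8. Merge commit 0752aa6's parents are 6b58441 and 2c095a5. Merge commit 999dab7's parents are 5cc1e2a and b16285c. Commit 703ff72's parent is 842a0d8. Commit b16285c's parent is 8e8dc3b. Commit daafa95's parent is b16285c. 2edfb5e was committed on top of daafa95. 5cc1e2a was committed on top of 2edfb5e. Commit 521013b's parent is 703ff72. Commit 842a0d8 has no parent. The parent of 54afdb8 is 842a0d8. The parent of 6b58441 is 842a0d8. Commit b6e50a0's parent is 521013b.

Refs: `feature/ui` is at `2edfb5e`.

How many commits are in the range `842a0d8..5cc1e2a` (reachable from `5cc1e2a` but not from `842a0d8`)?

Reachable from 5cc1e2a: {0752aa6, 159d89d, 2c095a5, 2edfb5e, 521013b, 54afdb8, 5cc1e2a, 6b58441, 703ff72, 842a0d8, 8e8dc3b, b16285c, daafa95}.
Reachable from 842a0d8: {842a0d8}.
In 5cc1e2a's history but not 842a0d8's: {0752aa6, 159d89d, 2c095a5, 2edfb5e, 521013b, 54afdb8, 5cc1e2a, 6b58441, 703ff72, 8e8dc3b, b16285c, daafa95} — 12 commits.

12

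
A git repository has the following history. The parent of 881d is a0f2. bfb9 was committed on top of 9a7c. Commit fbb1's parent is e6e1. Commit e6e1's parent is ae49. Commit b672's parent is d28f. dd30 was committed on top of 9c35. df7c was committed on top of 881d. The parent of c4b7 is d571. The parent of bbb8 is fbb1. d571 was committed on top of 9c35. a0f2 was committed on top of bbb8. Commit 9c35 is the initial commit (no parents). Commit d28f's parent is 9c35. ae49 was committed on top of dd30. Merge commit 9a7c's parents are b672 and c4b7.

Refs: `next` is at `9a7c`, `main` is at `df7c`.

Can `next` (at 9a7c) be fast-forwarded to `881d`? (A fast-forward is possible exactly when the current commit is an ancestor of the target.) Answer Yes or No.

A fast-forward from 9a7c to 881d is possible iff 9a7c is an ancestor of 881d.
Ancestors of 881d: {881d, 9c35, a0f2, ae49, bbb8, dd30, e6e1, fbb1}.
9a7c is not among them, so fast-forward is not possible.

No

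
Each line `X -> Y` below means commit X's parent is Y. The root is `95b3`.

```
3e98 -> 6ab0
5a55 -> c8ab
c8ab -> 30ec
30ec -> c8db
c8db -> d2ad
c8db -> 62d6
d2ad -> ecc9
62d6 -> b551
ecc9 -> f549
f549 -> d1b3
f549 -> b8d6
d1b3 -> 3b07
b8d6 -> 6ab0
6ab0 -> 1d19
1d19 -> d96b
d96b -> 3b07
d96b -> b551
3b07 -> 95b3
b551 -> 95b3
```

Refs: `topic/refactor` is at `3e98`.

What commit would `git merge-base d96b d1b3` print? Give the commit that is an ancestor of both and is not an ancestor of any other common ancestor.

Ancestors of d96b: {3b07, 95b3, b551, d96b}.
Ancestors of d1b3: {3b07, 95b3, d1b3}.
Common ancestors: {3b07, 95b3}.
Among these, 3b07 is not an ancestor of any other common ancestor — it is the merge base.

3b07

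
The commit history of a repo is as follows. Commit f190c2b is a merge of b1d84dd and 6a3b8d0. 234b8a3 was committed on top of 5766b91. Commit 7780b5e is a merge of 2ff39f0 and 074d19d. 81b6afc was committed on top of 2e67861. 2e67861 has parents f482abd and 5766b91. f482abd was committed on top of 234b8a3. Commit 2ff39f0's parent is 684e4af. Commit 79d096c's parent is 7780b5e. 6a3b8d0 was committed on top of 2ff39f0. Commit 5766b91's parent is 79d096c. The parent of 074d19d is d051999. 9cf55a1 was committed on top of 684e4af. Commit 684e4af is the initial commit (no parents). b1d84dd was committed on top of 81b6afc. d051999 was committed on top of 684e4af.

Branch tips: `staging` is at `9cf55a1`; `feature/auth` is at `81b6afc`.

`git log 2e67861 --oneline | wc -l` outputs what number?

Walking parent pointers from 2e67861: reachable set = {074d19d, 234b8a3, 2e67861, 2ff39f0, 5766b91, 684e4af, 7780b5e, 79d096c, d051999, f482abd}.
That is 10 commits.

10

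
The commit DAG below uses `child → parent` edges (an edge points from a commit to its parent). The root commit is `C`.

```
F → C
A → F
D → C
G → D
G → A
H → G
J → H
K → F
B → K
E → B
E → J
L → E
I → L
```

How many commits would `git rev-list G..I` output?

7

Reachable from I: {A, B, C, D, E, F, G, H, I, J, K, L}.
Reachable from G: {A, C, D, F, G}.
In I's history but not G's: {B, E, H, I, J, K, L} — 7 commits.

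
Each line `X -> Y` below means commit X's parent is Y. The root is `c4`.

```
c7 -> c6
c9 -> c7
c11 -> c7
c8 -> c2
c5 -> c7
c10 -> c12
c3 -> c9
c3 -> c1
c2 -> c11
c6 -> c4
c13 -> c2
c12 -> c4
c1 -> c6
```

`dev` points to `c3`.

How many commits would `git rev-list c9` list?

4

Walking parent pointers from c9: reachable set = {c4, c6, c7, c9}.
That is 4 commits.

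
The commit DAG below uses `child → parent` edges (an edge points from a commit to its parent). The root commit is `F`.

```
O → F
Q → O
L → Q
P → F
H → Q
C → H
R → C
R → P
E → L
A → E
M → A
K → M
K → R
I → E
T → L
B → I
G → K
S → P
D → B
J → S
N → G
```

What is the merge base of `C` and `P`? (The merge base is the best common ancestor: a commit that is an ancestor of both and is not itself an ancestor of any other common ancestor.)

Ancestors of C: {C, F, H, O, Q}.
Ancestors of P: {F, P}.
Common ancestors: {F}.
The only common ancestor is F, so it is the merge base.

F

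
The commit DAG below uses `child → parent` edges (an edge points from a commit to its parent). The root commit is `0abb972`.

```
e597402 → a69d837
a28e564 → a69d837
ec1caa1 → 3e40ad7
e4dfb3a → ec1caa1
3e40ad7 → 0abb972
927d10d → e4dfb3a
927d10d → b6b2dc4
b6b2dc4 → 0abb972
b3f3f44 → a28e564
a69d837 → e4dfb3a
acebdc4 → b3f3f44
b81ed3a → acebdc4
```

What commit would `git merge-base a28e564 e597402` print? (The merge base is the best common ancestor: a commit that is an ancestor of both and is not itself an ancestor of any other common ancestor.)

Ancestors of a28e564: {0abb972, 3e40ad7, a28e564, a69d837, e4dfb3a, ec1caa1}.
Ancestors of e597402: {0abb972, 3e40ad7, a69d837, e4dfb3a, e597402, ec1caa1}.
Common ancestors: {0abb972, 3e40ad7, a69d837, e4dfb3a, ec1caa1}.
Among these, a69d837 is not an ancestor of any other common ancestor — it is the merge base.

a69d837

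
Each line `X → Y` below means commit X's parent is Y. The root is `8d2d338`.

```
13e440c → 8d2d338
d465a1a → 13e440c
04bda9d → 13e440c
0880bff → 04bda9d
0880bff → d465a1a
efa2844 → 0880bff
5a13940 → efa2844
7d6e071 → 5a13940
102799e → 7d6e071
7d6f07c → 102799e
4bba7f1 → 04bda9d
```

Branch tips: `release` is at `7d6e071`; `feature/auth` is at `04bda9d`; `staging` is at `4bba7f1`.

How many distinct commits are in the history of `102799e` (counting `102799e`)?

Walking parent pointers from 102799e: reachable set = {04bda9d, 0880bff, 102799e, 13e440c, 5a13940, 7d6e071, 8d2d338, d465a1a, efa2844}.
That is 9 commits.

9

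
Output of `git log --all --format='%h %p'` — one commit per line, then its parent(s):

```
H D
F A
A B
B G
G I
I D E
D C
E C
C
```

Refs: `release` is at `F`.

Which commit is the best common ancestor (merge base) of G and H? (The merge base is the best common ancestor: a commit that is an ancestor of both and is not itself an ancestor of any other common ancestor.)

Ancestors of G: {C, D, E, G, I}.
Ancestors of H: {C, D, H}.
Common ancestors: {C, D}.
Among these, D is not an ancestor of any other common ancestor — it is the merge base.

D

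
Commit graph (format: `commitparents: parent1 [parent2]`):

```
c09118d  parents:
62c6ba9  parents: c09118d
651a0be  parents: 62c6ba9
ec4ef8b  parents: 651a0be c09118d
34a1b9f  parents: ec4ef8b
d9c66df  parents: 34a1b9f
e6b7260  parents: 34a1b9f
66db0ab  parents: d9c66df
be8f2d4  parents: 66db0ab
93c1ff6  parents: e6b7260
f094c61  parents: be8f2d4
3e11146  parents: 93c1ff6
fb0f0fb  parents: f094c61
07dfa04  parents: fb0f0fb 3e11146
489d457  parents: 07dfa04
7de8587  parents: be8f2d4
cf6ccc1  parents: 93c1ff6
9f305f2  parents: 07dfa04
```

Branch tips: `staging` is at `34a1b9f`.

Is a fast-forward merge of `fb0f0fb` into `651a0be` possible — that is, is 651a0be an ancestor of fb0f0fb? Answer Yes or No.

Yes

A fast-forward from 651a0be to fb0f0fb is possible iff 651a0be is an ancestor of fb0f0fb.
Ancestors of fb0f0fb: {34a1b9f, 62c6ba9, 651a0be, 66db0ab, be8f2d4, c09118d, d9c66df, ec4ef8b, f094c61, fb0f0fb}.
651a0be is among them, so fast-forward is possible.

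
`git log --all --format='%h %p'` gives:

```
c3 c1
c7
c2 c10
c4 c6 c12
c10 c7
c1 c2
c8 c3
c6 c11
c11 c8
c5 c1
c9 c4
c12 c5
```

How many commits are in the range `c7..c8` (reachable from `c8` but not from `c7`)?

Reachable from c8: {c1, c10, c2, c3, c7, c8}.
Reachable from c7: {c7}.
In c8's history but not c7's: {c1, c10, c2, c3, c8} — 5 commits.

5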